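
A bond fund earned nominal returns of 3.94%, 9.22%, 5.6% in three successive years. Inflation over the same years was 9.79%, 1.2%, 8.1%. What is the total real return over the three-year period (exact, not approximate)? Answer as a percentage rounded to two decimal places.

-0.19%

Nominal growth factor = 1.0394 × 1.0922 × 1.0560 = 1.198806
Price-level growth factor = 1.0979 × 1.0120 × 1.0810 = 1.201072
Real growth factor = 1.198806 / 1.201072 = 0.998113
Total real return = 0.998113 − 1 → -0.19%.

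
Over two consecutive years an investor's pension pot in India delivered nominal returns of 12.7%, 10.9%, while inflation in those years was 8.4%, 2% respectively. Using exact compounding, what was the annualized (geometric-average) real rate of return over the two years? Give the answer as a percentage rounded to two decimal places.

Compound the nominal returns: 1.1270 × 1.1090 = 1.24984300.
Compound inflation: 1.0840 × 1.0200 = 1.10568000.
Deflate: 1.24984300 / 1.10568000 = 1.13038402.
Annualized real rate = 1.13038402^(1/2) − 1 = 6.3195% → 6.32%.

6.32%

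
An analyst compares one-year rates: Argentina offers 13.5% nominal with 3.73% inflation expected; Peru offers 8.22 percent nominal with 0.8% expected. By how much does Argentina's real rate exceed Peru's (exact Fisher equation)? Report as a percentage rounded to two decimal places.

Argentina: (1 + 0.1350)/(1 + 0.0373) − 1 = 9.4187%
Peru: (1 + 0.0822)/(1 + 0.0080) − 1 = 7.3611%
Differential = 9.4187% − 7.3611% = 2.0576% → 2.06%.

2.06%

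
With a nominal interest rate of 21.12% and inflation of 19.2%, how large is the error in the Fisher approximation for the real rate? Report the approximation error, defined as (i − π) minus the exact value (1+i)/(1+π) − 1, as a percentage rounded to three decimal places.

0.309%

Approximate: r ≈ 21.120% − 19.200% = 1.9200%
Exact: (1 + 0.2112)/(1 + 0.1920) − 1 = 1.6107%
Error = 1.9200% − 1.6107% = 0.3093% → 0.309%.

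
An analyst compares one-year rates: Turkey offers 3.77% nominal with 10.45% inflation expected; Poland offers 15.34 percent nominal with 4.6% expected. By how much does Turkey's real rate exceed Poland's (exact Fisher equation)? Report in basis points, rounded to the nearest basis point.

Turkey: (1 + 0.0377)/(1 + 0.1045) − 1 = -6.0480%
Poland: (1 + 0.1534)/(1 + 0.0460) − 1 = 10.2677%
Differential = -6.0480% − 10.2677% = -16.3157% → -1632 basis points.

-1632 basis points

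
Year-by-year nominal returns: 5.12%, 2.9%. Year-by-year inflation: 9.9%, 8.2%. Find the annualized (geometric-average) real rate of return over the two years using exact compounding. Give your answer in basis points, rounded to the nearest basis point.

-462 basis points

Nominal growth factor = 1.0512 × 1.0290 = 1.08168480
Price-level growth factor = 1.0990 × 1.0820 = 1.18911800
Real growth factor = 1.08168480 / 1.18911800 = 0.90965304
Annualized real rate = 0.90965304^(1/2) − 1 = -4.6243% → -462 basis points.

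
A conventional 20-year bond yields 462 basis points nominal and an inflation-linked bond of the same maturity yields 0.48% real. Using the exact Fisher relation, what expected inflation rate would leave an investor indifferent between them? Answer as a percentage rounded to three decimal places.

(1 + π) = (1 + i)/(1 + r) = 1.04620 / 1.00480 = 1.041202
Break-even inflation = 1.041202 − 1 → 4.120%.

4.120%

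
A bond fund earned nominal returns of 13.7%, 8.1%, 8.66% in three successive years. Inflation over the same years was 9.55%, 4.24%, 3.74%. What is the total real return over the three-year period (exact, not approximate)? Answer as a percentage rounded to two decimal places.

12.74%

Nominal growth factor = 1.1370 × 1.0810 × 1.0866 = 1.335537
Price-level growth factor = 1.0955 × 1.0424 × 1.0374 = 1.184658
Real growth factor = 1.335537 / 1.184658 = 1.127361
Total real return = 1.127361 − 1 → 12.74%.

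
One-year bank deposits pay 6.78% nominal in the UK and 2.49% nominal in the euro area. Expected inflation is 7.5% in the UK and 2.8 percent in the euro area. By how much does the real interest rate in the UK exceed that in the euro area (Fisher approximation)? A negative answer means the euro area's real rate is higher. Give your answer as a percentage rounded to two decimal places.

The UK: 6.78% − 7.5% = -0.720%
The euro area: 2.49% − 2.8% = -0.310%
Differential = -0.410% → -0.41%.

-0.41%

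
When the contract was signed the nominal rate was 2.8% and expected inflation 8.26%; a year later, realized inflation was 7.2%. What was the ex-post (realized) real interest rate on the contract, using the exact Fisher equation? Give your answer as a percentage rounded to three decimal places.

Ex-post: (1 + 0.0280)/(1 + 0.0720) − 1 = -4.10448%
So the realized real rate is -4.104%.

-4.104%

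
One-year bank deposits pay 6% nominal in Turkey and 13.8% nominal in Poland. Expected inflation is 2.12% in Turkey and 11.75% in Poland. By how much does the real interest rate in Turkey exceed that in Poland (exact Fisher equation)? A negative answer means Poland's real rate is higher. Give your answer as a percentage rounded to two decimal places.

1.96%

Turkey: (1 + 0.0600)/(1 + 0.0212) − 1 = 3.7994516%
Poland: (1 + 0.1380)/(1 + 0.1175) − 1 = 1.8344519%
Differential = 3.7994516% − 1.8344519% = 1.9649997% → 1.96%.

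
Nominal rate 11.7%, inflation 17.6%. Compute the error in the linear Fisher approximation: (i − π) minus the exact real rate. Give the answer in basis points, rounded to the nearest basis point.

Approximate: r ≈ 11.700% − 17.600% = -5.9000%
Exact: (1 + 0.1170)/(1 + 0.1760) − 1 = -5.0170%
Error = -5.9000% − (-5.0170%) = -0.8830% → -88 basis points.

-88 basis points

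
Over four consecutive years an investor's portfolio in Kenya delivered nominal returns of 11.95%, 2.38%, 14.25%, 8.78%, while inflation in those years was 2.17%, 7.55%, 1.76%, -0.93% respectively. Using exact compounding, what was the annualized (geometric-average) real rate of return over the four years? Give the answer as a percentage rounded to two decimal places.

Compound the nominal returns: 1.1195 × 1.0238 × 1.1425 × 1.0878 = 1.42444107.
Compound inflation: 1.0217 × 1.0755 × 1.0176 × 0.9907 = 1.10777885.
Deflate: 1.42444107 / 1.10777885 = 1.28585328.
Annualized real rate = 1.28585328^(1/4) − 1 = 6.4873% → 6.49%.

6.49%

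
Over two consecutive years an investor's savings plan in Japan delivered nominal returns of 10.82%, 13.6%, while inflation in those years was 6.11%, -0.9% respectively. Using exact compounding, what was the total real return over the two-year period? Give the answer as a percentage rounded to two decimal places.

19.72%

Compound the nominal returns: 1.1082 × 1.1360 = 1.258915.
Compound inflation: 1.0611 × 0.9910 = 1.051550.
Deflate: 1.258915 / 1.051550 = 1.197199.
Total real return = 1.197199 − 1 → 19.72%.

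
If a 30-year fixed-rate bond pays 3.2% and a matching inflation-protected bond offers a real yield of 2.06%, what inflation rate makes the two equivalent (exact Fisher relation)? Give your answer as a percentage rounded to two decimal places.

(1 + π) = (1 + i)/(1 + r) = 1.03200 / 1.02060 = 1.011170
Break-even inflation = 1.011170 − 1 → 1.12%.

1.12%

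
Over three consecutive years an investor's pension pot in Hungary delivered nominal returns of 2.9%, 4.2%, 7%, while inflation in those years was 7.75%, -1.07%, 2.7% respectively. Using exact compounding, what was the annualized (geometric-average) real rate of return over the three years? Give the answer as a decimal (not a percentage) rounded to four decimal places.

Compound the nominal returns: 1.0290 × 1.0420 × 1.0700 = 1.14727326.
Compound inflation: 1.0775 × 0.9893 × 1.0270 = 1.09475196.
Deflate: 1.14727326 / 1.09475196 = 1.04797552.
Annualized real rate = 1.04797552^(1/3) − 1 = 1.5743% → 0.0157.

0.0157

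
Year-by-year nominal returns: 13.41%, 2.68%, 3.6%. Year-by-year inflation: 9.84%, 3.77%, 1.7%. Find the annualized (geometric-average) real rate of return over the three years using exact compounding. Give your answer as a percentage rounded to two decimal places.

Compound the nominal returns: 1.1341 × 1.0268 × 1.0360 = 1.20641566.
Compound inflation: 1.0984 × 1.0377 × 1.0170 = 1.15918644.
Deflate: 1.20641566 / 1.15918644 = 1.04074342.
Annualized real rate = 1.04074342^(1/3) − 1 = 1.3401% → 1.34%.

1.34%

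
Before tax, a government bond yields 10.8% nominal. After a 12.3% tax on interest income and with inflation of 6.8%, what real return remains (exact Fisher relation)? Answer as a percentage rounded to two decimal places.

After-tax nominal return = 10.8% × (1 − 0.123) = 9.4716%.
1 + r = 1.094716 / 1.06800 = 1.025015
After-tax real rate = 1.025015 − 1 → 2.50%.

2.50%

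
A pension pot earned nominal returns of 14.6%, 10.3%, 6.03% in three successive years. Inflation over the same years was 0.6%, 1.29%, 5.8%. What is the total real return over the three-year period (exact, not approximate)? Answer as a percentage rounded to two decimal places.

24.32%

Compound the nominal returns: 1.1460 × 1.1030 × 1.0603 = 1.340259.
Compound inflation: 1.0060 × 1.0129 × 1.0580 = 1.078078.
Deflate: 1.340259 / 1.078078 = 1.243193.
Total real return = 1.243193 − 1 → 24.32%.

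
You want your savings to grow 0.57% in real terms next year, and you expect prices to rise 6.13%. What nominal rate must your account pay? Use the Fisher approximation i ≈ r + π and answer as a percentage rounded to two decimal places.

i ≈ r + π = 0.57% + 6.13% = 6.70%.

6.70%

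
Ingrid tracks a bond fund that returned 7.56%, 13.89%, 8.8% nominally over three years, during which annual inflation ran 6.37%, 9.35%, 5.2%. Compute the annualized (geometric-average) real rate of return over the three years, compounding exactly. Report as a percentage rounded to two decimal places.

2.89%

Nominal growth factor = 1.0756 × 1.1389 × 1.0880 = 1.33280091
Price-level growth factor = 1.0637 × 1.0935 × 1.0520 = 1.22364006
Real growth factor = 1.33280091 / 1.22364006 = 1.08920994
Annualized real rate = 1.08920994^(1/3) − 1 = 2.8894% → 2.89%.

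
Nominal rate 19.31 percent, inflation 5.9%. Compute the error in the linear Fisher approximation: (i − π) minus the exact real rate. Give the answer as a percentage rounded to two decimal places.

Approximate: r ≈ 19.310% − 5.900% = 13.4100%
Exact: (1 + 0.1931)/(1 + 0.0590) − 1 = 12.6629%
Error = 13.4100% − 12.6629% = 0.7471% → 0.75%.

0.75%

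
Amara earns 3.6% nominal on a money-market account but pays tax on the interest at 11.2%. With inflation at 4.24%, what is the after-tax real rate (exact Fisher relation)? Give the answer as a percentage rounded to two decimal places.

-1.00%

After-tax nominal return = 3.6% × (1 − 0.112) = 3.1968%.
1 + r = 1.031968 / 1.04240 = 0.989992
After-tax real rate = 0.989992 − 1 → -1.00%.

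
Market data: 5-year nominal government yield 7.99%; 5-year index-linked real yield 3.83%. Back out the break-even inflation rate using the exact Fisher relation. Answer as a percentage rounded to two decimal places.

4.01%

(1 + π) = (1 + i)/(1 + r) = 1.07990 / 1.03830 = 1.040065
Break-even inflation = 1.040065 − 1 → 4.01%.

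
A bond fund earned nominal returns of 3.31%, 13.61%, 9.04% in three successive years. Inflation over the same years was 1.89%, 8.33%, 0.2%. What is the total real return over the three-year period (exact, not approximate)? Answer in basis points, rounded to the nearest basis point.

1572 basis points

Compound the nominal returns: 1.0331 × 1.1361 × 1.0904 = 1.279808.
Compound inflation: 1.0189 × 1.0833 × 1.0020 = 1.105982.
Deflate: 1.279808 / 1.105982 = 1.157169.
Total real return = 1.157169 − 1 → 1572 basis points.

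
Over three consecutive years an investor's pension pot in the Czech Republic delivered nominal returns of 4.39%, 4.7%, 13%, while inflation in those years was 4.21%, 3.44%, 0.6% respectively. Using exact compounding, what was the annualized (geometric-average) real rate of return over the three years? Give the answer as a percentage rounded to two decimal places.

Nominal growth factor = 1.0439 × 1.0470 × 1.1300 = 1.23504853
Price-level growth factor = 1.0421 × 1.0344 × 1.0060 = 1.08441593
Real growth factor = 1.23504853 / 1.08441593 = 1.13890666
Annualized real rate = 1.13890666^(1/3) − 1 = 4.4310% → 4.43%.

4.43%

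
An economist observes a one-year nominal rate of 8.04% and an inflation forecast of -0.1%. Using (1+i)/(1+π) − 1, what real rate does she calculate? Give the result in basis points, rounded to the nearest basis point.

By the Fisher equation, 1 + r = (1 + i)/(1 + π).
1 + r = 1.08040 / 0.99900 = 1.081481
r = 1.081481 − 1 = 8.1481%, i.e. 815 basis points.

815 basis points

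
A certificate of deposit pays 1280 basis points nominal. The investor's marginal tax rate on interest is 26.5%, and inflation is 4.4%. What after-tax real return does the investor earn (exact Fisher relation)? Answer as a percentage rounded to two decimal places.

4.80%

After-tax nominal return = 12.8% × (1 − 0.265) = 9.4080%.
1 + r = 1.09408 / 1.04400 = 1.047969
After-tax real rate = 1.047969 − 1 → 4.80%.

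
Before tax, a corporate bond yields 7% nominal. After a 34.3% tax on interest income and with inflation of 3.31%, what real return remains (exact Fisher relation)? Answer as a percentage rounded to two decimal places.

1.25%

After-tax nominal return = 7% × (1 − 0.343) = 4.5990%.
1 + r = 1.04599 / 1.03310 = 1.012477
After-tax real rate = 1.012477 − 1 → 1.25%.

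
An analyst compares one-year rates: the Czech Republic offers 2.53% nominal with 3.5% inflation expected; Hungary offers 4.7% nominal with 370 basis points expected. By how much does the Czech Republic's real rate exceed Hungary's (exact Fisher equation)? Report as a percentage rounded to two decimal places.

-1.90%

The Czech Republic: (1 + 0.0253)/(1 + 0.0350) − 1 = -0.9372%
Hungary: (1 + 0.0470)/(1 + 0.0370) − 1 = 0.9643%
Differential = -0.9372% − 0.9643% = -1.9015% → -1.90%.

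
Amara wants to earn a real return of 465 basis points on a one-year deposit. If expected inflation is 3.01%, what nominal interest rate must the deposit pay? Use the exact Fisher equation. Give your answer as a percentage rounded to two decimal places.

(1 + i) = (1 + r)(1 + π) = 1.04650 × 1.03010 = 1.07799965
i = 1.07799965 − 1, so the required nominal rate is 7.80%.

7.80%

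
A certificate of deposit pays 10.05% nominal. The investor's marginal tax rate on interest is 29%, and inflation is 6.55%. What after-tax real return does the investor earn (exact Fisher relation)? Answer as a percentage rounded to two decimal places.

0.55%

After-tax nominal return = 10.05% × (1 − 0.29) = 7.1355%.
1 + r = 1.071355 / 1.06550 = 1.005495
After-tax real rate = 1.005495 − 1 → 0.55%.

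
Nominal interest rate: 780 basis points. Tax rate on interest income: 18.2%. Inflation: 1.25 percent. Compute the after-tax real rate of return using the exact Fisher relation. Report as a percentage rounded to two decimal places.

After-tax nominal return = 7.8% × (1 − 0.182) = 6.3804%.
1 + r = 1.063804 / 1.01250 = 1.050671
After-tax real rate = 1.050671 − 1 → 5.07%.

5.07%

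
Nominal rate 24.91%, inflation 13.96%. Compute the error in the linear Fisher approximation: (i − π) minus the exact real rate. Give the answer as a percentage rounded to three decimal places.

1.341%

Approximate: r ≈ 24.910% − 13.960% = 10.9500%
Exact: (1 + 0.2491)/(1 + 0.1396) − 1 = 9.6086%
Error = 10.9500% − 9.6086% = 1.3414% → 1.341%.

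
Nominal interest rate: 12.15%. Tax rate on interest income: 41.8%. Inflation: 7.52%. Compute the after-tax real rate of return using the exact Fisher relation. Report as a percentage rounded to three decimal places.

After-tax nominal return = 12.15% × (1 − 0.418) = 7.0713%.
1 + r = 1.070713 / 1.07520 = 0.995827
After-tax real rate = 0.995827 − 1 → -0.417%.

-0.417%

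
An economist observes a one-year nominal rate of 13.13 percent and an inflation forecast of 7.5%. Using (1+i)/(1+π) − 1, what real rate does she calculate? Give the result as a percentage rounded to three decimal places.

5.237%

By the Fisher identity, 1 + r = (1 + i)/(1 + π).
1 + r = 1.13130 / 1.07500 = 1.052372
r = 1.052372 − 1 = 5.2372%, i.e. 5.237%.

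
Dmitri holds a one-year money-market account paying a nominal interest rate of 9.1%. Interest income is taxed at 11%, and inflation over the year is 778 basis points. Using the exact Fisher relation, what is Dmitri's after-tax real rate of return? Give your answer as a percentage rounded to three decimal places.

After-tax nominal return = 9.1% × (1 − 0.11) = 8.0990%.
1 + r = 1.08099 / 1.07780 = 1.002960
After-tax real rate = 1.002960 − 1 → 0.296%.

0.296%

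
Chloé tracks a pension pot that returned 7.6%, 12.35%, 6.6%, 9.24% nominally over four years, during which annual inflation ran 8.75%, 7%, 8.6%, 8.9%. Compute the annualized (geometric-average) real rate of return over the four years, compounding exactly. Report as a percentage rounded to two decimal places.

0.57%

Nominal growth factor = 1.0760 × 1.1235 × 1.0660 × 1.0924 = 1.40774581
Price-level growth factor = 1.0875 × 1.0700 × 1.0860 × 1.0890 = 1.37616576
Real growth factor = 1.40774581 / 1.37616576 = 1.02294785
Annualized real rate = 1.02294785^(1/4) − 1 = 0.5688% → 0.57%.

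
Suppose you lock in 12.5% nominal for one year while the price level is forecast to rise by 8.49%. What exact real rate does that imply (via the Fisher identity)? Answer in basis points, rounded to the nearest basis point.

370 basis points

By the Fisher identity, 1 + r = (1 + i)/(1 + π).
1 + r = 1.12500 / 1.08490 = 1.036962
r = 1.036962 − 1 = 3.6962%, i.e. 370 basis points.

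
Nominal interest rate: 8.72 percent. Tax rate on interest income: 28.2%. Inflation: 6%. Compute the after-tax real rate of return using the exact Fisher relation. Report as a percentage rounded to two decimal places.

After-tax nominal return = 8.72% × (1 − 0.282) = 6.26096%.
1 + r = 1.0626096 / 1.06000 = 1.002462
After-tax real rate = 1.002462 − 1 → 0.25%.

0.25%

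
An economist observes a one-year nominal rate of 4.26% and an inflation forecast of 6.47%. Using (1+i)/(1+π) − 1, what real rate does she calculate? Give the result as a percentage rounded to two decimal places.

1 + r = 1.04260 / 1.06470 = 0.979243
r = 0.979243 − 1 = -2.0757%, i.e. -2.08%.

-2.08%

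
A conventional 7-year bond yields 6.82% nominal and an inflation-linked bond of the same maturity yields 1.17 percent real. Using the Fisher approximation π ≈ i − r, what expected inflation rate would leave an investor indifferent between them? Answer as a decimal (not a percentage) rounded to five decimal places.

0.05650

π ≈ i − r = 6.82% − 1.17% → 0.05650.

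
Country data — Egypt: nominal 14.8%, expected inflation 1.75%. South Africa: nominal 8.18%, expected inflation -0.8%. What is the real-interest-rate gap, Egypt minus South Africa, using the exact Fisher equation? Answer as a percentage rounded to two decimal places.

Egypt: (1 + 0.1480)/(1 + 0.0175) − 1 = 12.8256%
South Africa: (1 + 0.0818)/(1 − 0.0080) − 1 = 9.0524%
Differential = 12.8256% − 9.0524% = 3.7731% → 3.77%.

3.77%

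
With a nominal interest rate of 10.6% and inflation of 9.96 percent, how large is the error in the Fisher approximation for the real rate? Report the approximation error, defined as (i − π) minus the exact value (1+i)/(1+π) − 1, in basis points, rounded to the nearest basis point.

Approximate: r ≈ 10.600% − 9.960% = 0.6400%
Exact: (1 + 0.1060)/(1 + 0.0996) − 1 = 0.5820%
Error = 0.6400% − 0.5820% = 0.0580% → 6 basis points.

6 basis points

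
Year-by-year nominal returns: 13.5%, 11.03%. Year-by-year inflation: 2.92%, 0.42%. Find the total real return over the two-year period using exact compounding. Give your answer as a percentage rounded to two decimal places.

Nominal growth factor = 1.1350 × 1.1103 = 1.260191
Price-level growth factor = 1.0292 × 1.0042 = 1.033523
Real growth factor = 1.260191 / 1.033523 = 1.219316
Total real return = 1.219316 − 1 → 21.93%.

21.93%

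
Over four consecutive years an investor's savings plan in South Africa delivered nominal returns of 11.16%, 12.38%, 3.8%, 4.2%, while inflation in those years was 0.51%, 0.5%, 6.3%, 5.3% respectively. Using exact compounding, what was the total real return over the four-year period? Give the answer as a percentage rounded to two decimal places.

Nominal growth factor = 1.1116 × 1.1238 × 1.0380 × 1.0420 = 1.351147
Price-level growth factor = 1.0051 × 1.0050 × 1.0630 × 1.0530 = 1.130673
Real growth factor = 1.351147 / 1.130673 = 1.194994
Total real return = 1.194994 − 1 → 19.50%.

19.50%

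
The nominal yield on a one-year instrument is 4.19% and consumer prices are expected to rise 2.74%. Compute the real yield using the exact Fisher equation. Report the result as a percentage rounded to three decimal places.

1 + r = 1.04190 / 1.02740 = 1.014113
r = 1.014113 − 1 = 1.4113%, i.e. 1.411%.

1.411%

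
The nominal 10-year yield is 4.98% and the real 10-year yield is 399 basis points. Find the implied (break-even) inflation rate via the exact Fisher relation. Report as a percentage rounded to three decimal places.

0.952%

(1 + π) = (1 + i)/(1 + r) = 1.04980 / 1.03990 = 1.009520
Break-even inflation = 1.009520 − 1 → 0.952%.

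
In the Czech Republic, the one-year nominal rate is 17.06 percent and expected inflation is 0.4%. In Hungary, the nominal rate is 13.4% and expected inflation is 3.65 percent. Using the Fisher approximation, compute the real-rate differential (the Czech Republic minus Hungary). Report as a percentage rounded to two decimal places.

6.91%

The Czech Republic: 17.06% − 0.4% = 16.660%
Hungary: 13.4% − 3.65% = 9.750%
Differential = 6.910% → 6.91%.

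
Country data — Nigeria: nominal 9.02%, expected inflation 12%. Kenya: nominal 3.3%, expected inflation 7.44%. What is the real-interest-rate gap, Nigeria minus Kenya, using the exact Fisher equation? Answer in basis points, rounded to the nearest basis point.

Nigeria: (1 + 0.0902)/(1 + 0.1200) − 1 = -2.6607%
Kenya: (1 + 0.0330)/(1 + 0.0744) − 1 = -3.8533%
Differential = -2.6607% − (-3.8533%) = 1.1926% → 119 basis points.

119 basis points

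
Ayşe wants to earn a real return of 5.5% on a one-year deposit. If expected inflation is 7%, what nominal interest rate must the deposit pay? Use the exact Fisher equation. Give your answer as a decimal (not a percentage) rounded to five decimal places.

0.12885

(1 + i) = (1 + r)(1 + π) = 1.05500 × 1.07000 = 1.12885
i = 1.12885 − 1, so the required nominal rate is 0.12885.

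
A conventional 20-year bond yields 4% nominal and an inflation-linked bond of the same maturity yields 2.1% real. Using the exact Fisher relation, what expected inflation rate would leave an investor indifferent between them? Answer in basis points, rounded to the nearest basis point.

186 basis points

(1 + π) = (1 + i)/(1 + r) = 1.04000 / 1.02100 = 1.018609
Break-even inflation = 1.018609 − 1 → 186 basis points.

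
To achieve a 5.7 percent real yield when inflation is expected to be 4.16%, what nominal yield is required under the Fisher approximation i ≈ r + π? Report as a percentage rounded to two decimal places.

9.86%

i ≈ r + π = 5.7% + 4.16% = 9.86%.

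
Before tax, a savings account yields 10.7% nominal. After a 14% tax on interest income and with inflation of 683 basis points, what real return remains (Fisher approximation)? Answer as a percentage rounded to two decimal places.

After-tax nominal return = 10.7% × (1 − 0.14) = 9.2020%.
r ≈ 9.2020% − 6.83% → 2.37%.

2.37%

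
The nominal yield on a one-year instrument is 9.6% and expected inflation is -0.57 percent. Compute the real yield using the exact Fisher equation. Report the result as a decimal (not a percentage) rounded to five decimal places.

1 + r = 1.09600 / 0.99430 = 1.102283
r = 1.102283 − 1 = 10.2283%, i.e. 0.10228.

0.10228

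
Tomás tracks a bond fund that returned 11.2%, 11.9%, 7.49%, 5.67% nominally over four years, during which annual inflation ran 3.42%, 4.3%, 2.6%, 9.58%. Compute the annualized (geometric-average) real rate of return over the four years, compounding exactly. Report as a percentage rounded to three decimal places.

3.901%

Compound the nominal returns: 1.1120 × 1.1190 × 1.0749 × 1.0567 = 1.413366014.
Compound inflation: 1.0342 × 1.0430 × 1.0260 × 1.0958 = 1.212739432.
Deflate: 1.413366014 / 1.212739432 = 1.165432555.
Annualized real rate = 1.165432555^(1/4) − 1 = 3.90149% → 3.901%.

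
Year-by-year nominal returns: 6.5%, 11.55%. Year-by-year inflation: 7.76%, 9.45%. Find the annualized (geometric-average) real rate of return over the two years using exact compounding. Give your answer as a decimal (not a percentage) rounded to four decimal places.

0.0036

Compound the nominal returns: 1.0650 × 1.1155 = 1.18800750.
Compound inflation: 1.0776 × 1.0945 = 1.17943320.
Deflate: 1.18800750 / 1.17943320 = 1.00726985.
Annualized real rate = 1.00726985^(1/2) − 1 = 0.3628% → 0.0036.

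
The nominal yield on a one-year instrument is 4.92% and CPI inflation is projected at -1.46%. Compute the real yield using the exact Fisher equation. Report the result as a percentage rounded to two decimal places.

6.47%

1 + r = 1.04920 / 0.98540 = 1.064745
r = 1.064745 − 1 = 6.4745%, i.e. 6.47%.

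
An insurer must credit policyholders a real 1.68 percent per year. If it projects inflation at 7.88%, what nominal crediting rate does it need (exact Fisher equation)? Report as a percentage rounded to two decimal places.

(1 + i) = (1 + r)(1 + π) = 1.01680 × 1.07880 = 1.09692384
i = 1.09692384 − 1, so the required nominal rate is 9.69%.

9.69%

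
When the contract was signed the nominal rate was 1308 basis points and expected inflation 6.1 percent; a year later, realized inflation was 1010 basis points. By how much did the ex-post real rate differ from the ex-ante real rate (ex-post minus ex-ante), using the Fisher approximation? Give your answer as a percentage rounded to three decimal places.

-4.000%

Ex-ante: 13.08% − 6.1% = 6.980%
Ex-post: 13.08% − 10.1% = 2.980%
Difference (ex-post − ex-ante) = -4.0000% → -4.000%.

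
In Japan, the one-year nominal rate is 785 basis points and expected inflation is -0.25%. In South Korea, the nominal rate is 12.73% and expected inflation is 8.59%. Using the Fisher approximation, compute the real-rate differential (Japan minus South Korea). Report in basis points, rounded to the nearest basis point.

Japan: 7.85% − (-0.25%) = 8.100%
South Korea: 12.73% − 8.59% = 4.140%
Differential = 3.960% → 396 basis points.

396 basis points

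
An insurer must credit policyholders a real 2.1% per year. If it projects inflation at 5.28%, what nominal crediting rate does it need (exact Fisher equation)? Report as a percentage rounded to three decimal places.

(1 + i) = (1 + r)(1 + π) = 1.02100 × 1.05280 = 1.0749088
i = 1.0749088 − 1, so the required nominal rate is 7.491%.

7.491%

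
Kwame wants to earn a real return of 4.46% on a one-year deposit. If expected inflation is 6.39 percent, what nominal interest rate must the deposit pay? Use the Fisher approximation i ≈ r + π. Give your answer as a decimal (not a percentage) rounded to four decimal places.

i ≈ r + π = 4.46% + 6.39% = 0.1085.

0.1085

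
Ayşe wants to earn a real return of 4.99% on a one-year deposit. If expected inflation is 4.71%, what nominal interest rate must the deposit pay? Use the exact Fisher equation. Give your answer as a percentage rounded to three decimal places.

(1 + i) = (1 + r)(1 + π) = 1.04990 × 1.04710 = 1.09935029
i = 1.09935029 − 1, so the required nominal rate is 9.935%.

9.935%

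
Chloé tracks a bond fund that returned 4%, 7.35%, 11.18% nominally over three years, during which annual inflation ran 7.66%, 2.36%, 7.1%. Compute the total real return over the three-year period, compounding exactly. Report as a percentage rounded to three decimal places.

Compound the nominal returns: 1.0400 × 1.0735 × 1.1118 = 1.241258.
Compound inflation: 1.0766 × 1.0236 × 1.0710 = 1.180250.
Deflate: 1.241258 / 1.180250 = 1.051690.
Total real return = 1.051690 − 1 → 5.169%.

5.169%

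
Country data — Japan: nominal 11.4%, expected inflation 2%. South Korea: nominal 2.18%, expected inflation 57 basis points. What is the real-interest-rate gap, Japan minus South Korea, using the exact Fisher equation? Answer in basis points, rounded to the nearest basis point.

Japan: (1 + 0.1140)/(1 + 0.0200) − 1 = 9.2157%
South Korea: (1 + 0.0218)/(1 + 0.0057) − 1 = 1.6009%
Differential = 9.2157% − 1.6009% = 7.6148% → 761 basis points.

761 basis points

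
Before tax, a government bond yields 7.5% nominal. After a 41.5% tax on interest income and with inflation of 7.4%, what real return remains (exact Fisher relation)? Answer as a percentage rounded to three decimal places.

-2.805%

After-tax nominal return = 7.5% × (1 − 0.415) = 4.3875%.
1 + r = 1.043875 / 1.07400 = 0.971951
After-tax real rate = 0.971951 − 1 → -2.805%.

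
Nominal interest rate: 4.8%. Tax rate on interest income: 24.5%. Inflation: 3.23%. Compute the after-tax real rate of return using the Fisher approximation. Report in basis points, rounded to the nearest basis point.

39 basis points

After-tax nominal return = 4.8% × (1 − 0.245) = 3.6240%.
r ≈ 3.6240% − 3.23% → 39 basis points.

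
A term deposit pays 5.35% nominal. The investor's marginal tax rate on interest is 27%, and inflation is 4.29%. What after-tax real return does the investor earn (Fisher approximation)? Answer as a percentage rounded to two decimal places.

After-tax nominal return = 5.35% × (1 − 0.27) = 3.9055%.
r ≈ 3.9055% − 4.29% → -0.38%.

-0.38%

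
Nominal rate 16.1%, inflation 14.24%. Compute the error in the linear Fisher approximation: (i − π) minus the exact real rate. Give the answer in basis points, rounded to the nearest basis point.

23 basis points

Approximate: r ≈ 16.100% − 14.240% = 1.8600%
Exact: (1 + 0.1610)/(1 + 0.1424) − 1 = 1.6282%
Error = 1.8600% − 1.6282% = 0.2318% → 23 basis points.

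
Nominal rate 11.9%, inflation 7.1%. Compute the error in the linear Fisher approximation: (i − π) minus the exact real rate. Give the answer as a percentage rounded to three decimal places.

0.318%

Approximate: r ≈ 11.900% − 7.100% = 4.8000%
Exact: (1 + 0.1190)/(1 + 0.0710) − 1 = 4.4818%
Error = 4.8000% − 4.4818% = 0.3182% → 0.318%.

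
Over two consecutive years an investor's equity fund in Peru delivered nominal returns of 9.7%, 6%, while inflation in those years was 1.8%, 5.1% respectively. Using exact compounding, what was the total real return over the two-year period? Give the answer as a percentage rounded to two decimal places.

8.68%

Nominal growth factor = 1.0970 × 1.0600 = 1.162820
Price-level growth factor = 1.0180 × 1.0510 = 1.069918
Real growth factor = 1.162820 / 1.069918 = 1.086831
Total real return = 1.086831 − 1 → 8.68%.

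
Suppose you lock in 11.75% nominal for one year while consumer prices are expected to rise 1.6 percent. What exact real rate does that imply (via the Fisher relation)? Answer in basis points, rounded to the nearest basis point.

999 basis points

By the Fisher relation, 1 + r = (1 + i)/(1 + π).
1 + r = 1.11750 / 1.01600 = 1.099902
r = 1.099902 − 1 = 9.9902%, i.e. 999 basis points.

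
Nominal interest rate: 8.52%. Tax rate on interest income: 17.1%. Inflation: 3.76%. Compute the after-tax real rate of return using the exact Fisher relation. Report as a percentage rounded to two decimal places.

After-tax nominal return = 8.52% × (1 − 0.171) = 7.06308%.
1 + r = 1.0706308 / 1.03760 = 1.031834
After-tax real rate = 1.031834 − 1 → 3.18%.

3.18%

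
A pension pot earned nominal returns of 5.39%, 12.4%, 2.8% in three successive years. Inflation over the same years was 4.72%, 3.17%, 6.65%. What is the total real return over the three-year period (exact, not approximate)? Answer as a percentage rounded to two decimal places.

Nominal growth factor = 1.0539 × 1.1240 × 1.0280 = 1.217752
Price-level growth factor = 1.0472 × 1.0317 × 1.0665 = 1.152243
Real growth factor = 1.217752 / 1.152243 = 1.056854
Total real return = 1.056854 − 1 → 5.69%.

5.69%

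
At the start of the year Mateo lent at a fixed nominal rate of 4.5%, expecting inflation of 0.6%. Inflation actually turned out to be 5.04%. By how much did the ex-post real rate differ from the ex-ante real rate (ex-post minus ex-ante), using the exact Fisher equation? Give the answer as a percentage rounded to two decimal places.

Ex-ante: (1 + 0.0450)/(1 + 0.0060) − 1 = 3.8767%
Ex-post: (1 + 0.0450)/(1 + 0.0504) − 1 = -0.5141%
Difference (ex-post − ex-ante) = -4.3908% → -4.39%.

-4.39%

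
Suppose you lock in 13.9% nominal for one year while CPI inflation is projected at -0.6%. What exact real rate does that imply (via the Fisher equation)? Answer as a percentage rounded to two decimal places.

By the Fisher equation, 1 + r = (1 + i)/(1 + π).
1 + r = 1.13900 / 0.99400 = 1.145875
r = 1.145875 − 1 = 14.5875%, i.e. 14.59%.

14.59%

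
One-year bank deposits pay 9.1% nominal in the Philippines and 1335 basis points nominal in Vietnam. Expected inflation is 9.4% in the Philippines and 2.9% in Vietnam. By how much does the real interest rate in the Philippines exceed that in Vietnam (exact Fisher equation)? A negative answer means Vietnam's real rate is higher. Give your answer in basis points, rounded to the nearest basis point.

-1043 basis points

The Philippines: (1 + 0.0910)/(1 + 0.0940) − 1 = -0.2742%
Vietnam: (1 + 0.1335)/(1 + 0.0290) − 1 = 10.1555%
Differential = -0.2742% − 10.1555% = -10.4297% → -1043 basis points.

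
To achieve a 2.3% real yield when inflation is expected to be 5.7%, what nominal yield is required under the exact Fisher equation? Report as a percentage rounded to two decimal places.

8.13%

(1 + i) = (1 + r)(1 + π) = 1.02300 × 1.05700 = 1.081311
i = 1.081311 − 1, so the required nominal rate is 8.13%.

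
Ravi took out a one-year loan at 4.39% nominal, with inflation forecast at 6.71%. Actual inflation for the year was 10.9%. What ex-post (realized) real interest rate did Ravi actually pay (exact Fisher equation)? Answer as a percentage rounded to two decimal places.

Ex-post: (1 + 0.0439)/(1 + 0.1090) − 1 = -5.8702%
So the realized real rate is -5.87%.

-5.87%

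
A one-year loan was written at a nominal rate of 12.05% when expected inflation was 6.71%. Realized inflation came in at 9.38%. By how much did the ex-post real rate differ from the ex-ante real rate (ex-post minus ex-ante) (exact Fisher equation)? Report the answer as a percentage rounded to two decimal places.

-2.56%

Ex-ante: (1 + 0.1205)/(1 + 0.0671) − 1 = 5.0042%
Ex-post: (1 + 0.1205)/(1 + 0.0938) − 1 = 2.4410%
Difference (ex-post − ex-ante) = -2.5632% → -2.56%.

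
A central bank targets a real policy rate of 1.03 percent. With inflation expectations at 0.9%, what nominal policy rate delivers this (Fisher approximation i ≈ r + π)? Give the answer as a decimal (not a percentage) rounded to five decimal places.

0.01930

i ≈ r + π = 1.03% + 0.9% = 0.01930.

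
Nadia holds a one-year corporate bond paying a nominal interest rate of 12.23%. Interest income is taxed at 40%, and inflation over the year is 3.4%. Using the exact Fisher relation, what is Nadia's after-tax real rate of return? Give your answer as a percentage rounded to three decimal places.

3.809%

After-tax nominal return = 12.23% × (1 − 0.4) = 7.3380%.
1 + r = 1.07338 / 1.03400 = 1.0380851
After-tax real rate = 1.0380851 − 1 → 3.809%.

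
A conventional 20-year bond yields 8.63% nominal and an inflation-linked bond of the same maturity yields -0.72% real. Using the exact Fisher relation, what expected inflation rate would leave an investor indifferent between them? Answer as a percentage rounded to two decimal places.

(1 + π) = (1 + i)/(1 + r) = 1.08630 / 0.99280 = 1.094178
Break-even inflation = 1.094178 − 1 → 9.42%.

9.42%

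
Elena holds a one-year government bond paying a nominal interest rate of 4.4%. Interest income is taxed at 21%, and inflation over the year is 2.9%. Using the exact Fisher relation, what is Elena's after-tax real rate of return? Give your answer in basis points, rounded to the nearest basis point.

After-tax nominal return = 4.4% × (1 − 0.21) = 3.4760%.
1 + r = 1.03476 / 1.02900 = 1.005598
After-tax real rate = 1.005598 − 1 → 56 basis points.

56 basis points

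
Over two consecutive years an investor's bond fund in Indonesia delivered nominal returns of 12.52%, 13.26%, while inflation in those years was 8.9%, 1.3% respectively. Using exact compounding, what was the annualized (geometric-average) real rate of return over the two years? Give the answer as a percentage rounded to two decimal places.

Nominal growth factor = 1.1252 × 1.1326 = 1.27440152
Price-level growth factor = 1.0890 × 1.0130 = 1.10315700
Real growth factor = 1.27440152 / 1.10315700 = 1.15523132
Annualized real rate = 1.15523132^(1/2) − 1 = 7.4817% → 7.48%.

7.48%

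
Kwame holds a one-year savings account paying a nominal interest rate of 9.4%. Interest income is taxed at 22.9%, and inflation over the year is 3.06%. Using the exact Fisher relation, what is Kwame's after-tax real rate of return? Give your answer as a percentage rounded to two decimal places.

After-tax nominal return = 9.4% × (1 − 0.229) = 7.2474%.
1 + r = 1.072474 / 1.03060 = 1.040631
After-tax real rate = 1.040631 − 1 → 4.06%.

4.06%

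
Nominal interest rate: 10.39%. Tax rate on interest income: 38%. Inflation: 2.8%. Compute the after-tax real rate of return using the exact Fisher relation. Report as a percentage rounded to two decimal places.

After-tax nominal return = 10.39% × (1 − 0.38) = 6.4418%.
1 + r = 1.064418 / 1.02800 = 1.035426
After-tax real rate = 1.035426 − 1 → 3.54%.

3.54%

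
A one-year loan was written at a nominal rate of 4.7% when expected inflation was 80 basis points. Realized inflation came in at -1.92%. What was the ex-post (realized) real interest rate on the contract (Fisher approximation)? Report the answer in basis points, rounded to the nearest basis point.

Ex-post: 4.7% − (-1.92%) = 6.620%
So the realized real rate is 662 basis points.

662 basis points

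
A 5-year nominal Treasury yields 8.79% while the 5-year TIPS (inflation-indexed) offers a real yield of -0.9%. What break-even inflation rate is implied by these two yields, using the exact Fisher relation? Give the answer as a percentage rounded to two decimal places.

(1 + π) = (1 + i)/(1 + r) = 1.08790 / 0.99100 = 1.097780
Break-even inflation = 1.097780 − 1 → 9.78%.

9.78%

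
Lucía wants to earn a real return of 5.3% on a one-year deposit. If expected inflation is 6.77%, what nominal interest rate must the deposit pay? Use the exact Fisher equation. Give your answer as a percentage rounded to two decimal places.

(1 + i) = (1 + r)(1 + π) = 1.05300 × 1.06770 = 1.1242881
i = 1.1242881 − 1, so the required nominal rate is 12.43%.

12.43%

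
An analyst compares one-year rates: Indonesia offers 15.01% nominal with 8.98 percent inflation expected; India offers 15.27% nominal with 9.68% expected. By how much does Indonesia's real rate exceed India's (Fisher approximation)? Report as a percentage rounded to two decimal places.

0.44%

Indonesia: 15.01% − 8.98% = 6.030%
India: 15.27% − 9.68% = 5.590%
Differential = 0.440% → 0.44%.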